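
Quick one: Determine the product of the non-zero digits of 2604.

2×6×4 = 48

48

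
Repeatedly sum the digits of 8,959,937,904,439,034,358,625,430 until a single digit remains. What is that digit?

8+9+5+9+9+3+7+9+0+4+4+3+9+0+3+4+3+5+8+6+2+5+4+3+0 = 122
1+2+2 = 5

5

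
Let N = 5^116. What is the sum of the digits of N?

322

5^116 = 1203706215242022408159986214115579574086313530134617622024961747229099273681640625
Sum of its 82 digits: 322.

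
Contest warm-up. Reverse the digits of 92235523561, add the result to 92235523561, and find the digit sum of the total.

Reversal of 92235523561 is 16532553229; 92235523561 + 16532553229 = 108768076790.
Digit sum of 108768076790: 1+0+8+7+6+8+0+7+6+7+9+0 = 59.

59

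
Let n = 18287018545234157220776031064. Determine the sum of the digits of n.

109

1+8+2+8+7+0+1+8+5+4+5+2+3+4+1+5+7+2+2+0+7+7+6+0+3+1+0+6+4 = 109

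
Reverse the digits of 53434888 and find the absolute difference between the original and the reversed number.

35408547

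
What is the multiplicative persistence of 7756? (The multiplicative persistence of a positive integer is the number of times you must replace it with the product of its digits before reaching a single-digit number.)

7756 → 1470 → 0 (2 steps)

2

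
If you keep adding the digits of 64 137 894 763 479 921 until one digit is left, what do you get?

6+4+1+3+7+8+9+4+7+6+3+4+7+9+9+2+1 = 90
9+0 = 9

9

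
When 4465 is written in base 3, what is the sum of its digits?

5

4465 in base 3 is 20010101.
Digit sum: 2+0+0+1+0+1+0+1 = 5.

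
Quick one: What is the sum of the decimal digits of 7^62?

256

7^62 = 24893071176241544900787221684958608586849291716964049
Sum of its 53 digits: 256.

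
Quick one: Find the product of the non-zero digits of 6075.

210

6×7×5 = 210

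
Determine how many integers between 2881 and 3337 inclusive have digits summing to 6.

The integers in [2881, 3337] that have digits summing to 6: 3003, 3012, 3021, 3030, 3102, 3111, 3120, 3201, 3210, 3300.
10 qualify.

10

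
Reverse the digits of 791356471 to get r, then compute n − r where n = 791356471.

Reverse of 791356471 is 174653197.
791356471 − 174653197 = 616703274

616703274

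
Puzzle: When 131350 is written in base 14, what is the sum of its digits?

24

131350 in base 14 is 35C22.
Digit sum: 3+5+12+2+2 = 24.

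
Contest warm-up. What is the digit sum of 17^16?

17^16 = 48661191875666868481
Sum of its 20 digits: 109.

109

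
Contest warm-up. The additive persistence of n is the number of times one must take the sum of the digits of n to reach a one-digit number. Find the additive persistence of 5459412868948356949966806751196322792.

5459412868948356949966806751196322792 → 198 → 18 → 9 (3 steps)

3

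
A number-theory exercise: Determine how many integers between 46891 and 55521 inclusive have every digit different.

2735

The integers in [46891, 55521] that have every digit different: 46891, 46892, 46893, 46895, 46897, 46901, …, 54986, 54987.
2735 qualify.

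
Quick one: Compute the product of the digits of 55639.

5×5×6×3×9 = 4050

4050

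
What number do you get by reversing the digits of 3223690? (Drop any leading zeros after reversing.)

963223

Reversing 3223690 gives 963223.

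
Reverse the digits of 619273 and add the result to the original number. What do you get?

992189

Reverse of 619273 is 372916.
619273 + 372916 = 992189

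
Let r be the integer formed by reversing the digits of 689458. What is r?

854986

Reversing 689458 gives 854986.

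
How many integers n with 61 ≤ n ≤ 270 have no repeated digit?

156

The integers in [61, 270] that have no repeated digit: 61, 62, 63, 64, 65, 67, …, 269, 270.
156 qualify.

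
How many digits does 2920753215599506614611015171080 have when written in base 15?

26

2920753215599506614611015171080 in base 15 is B877E70069C8957E477522A78A, which has 26 digits.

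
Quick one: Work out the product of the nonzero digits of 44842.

1024

4×4×8×4×2 = 1024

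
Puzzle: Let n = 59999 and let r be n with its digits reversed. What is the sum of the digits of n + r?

Reversal of 59999 is 99995; 59999 + 99995 = 159994.
Digit sum of 159994: 1+5+9+9+9+4 = 37.

37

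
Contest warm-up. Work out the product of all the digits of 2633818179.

2×6×3×3×8×1×8×1×7×9 = 435456

435456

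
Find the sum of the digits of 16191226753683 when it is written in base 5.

16191226753683 in base 5 is 4110234113022104213.
Digit sum: 4+1+1+0+2+3+4+1+1+3+0+2+2+1+0+4+2+1+3 = 35.

35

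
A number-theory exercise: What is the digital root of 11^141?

8

The digital root of n equals n mod 9 (or 9 when 9 | n), so we need 11^141 mod 9.
11^141 ≡ 8 (mod 9), so the digital root is 8.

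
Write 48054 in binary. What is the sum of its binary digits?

11

48054 in base 2 is 1011101110110110.
Digit sum: 1+0+1+1+1+0+1+1+1+0+1+1+0+1+1+0 = 11.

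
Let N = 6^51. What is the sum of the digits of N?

6^51 = 4849687664788584363858837602739217760256
Sum of its 40 digits: 216.

216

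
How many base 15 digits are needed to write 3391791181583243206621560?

3391791181583243206621560 in base 15 is A30046E3A7D48CE202A40, which has 21 digits.

21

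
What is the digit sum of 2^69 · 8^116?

2^69 · 8^116 = 338460656020607282663380637712778772392143197677711984273740183180495765112991409062496875745134225841966700556811959451779072
Sum of its 126 digits: 575.

575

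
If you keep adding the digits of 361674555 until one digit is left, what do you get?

6

3+6+1+6+7+4+5+5+5 = 42
4+2 = 6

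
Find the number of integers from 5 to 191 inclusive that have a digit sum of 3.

The integers in [5, 191] that have a digit sum of 3: 12, 21, 30, 102, 111, 120.
6 qualify.

6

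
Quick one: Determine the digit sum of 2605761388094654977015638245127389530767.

2+6+0+5+7+6+1+3+8+8+0+9+4+6+5+4+9+7+7+0+1+5+6+3+8+2+4+5+1+2+7+3+8+9+5+3+0+7+6+7 = 189

189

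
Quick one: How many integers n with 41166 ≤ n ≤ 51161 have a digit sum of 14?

The integers in [41166, 51161] that have a digit sum of 14: 41171, 41180, 41207, 41216, 41225, 41234, …, 51152, 51161.
273 qualify.

273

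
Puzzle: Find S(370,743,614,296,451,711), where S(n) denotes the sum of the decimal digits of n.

3+7+0+7+4+3+6+1+4+2+9+6+4+5+1+7+1+1 = 71

71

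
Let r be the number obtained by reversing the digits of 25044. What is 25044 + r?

Reverse of 25044 is 44052.
25044 + 44052 = 69096

69096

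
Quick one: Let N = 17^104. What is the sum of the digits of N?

631

17^104 = 92616384514023830505527756621603806691702589859285587757643739913453969611054647959639422888955801421667619917987775636617851521
Sum of its 128 digits: 631.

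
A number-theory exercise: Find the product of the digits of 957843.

30240

9×5×7×8×4×3 = 30240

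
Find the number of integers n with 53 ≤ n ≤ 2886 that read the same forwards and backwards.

114

The integers in [53, 2886] that read the same forwards and backwards: 55, 66, 77, 88, 99, 101, …, 2772, 2882.
114 qualify.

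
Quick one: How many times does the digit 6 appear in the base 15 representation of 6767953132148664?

1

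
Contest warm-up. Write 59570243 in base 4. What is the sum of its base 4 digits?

59570243 in base 4 is 3203033201003.
Digit sum: 3+2+0+3+0+3+3+2+0+1+0+0+3 = 20.

20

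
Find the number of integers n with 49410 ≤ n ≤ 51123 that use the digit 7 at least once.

The integers in [49410, 51123] that use the digit 7 at least once: 49417, 49427, 49437, 49447, 49457, 49467, …, 51107, 51117.
486 qualify.

486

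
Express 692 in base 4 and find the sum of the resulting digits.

8

692 in base 4 is 22310.
Digit sum: 2+2+3+1+0 = 8.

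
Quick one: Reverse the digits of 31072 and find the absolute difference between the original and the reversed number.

Reverse of 31072 is 27013.
|31072 − 27013| = 4059

4059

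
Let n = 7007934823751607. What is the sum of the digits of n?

69

7+0+0+7+9+3+4+8+2+3+7+5+1+6+0+7 = 69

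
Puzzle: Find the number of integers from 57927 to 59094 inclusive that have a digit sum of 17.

19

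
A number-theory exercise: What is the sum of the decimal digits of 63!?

63! = 1982608315404440064116146708361898137544773690227268628106279599612729753600000000000000
Sum of its 88 digits: 333.

333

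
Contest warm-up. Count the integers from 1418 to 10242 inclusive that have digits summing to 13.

387

The integers in [1418, 10242] that have digits summing to 13: 1426, 1435, 1444, 1453, 1462, 1471, …, 10228, 10237.
387 qualify.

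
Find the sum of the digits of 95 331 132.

27

9+5+3+3+1+1+3+2 = 27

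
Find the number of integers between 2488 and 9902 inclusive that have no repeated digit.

3816

The integers in [2488, 9902] that have no repeated digit: 2489, 2490, 2491, 2493, 2495, 2496, …, 9875, 9876.
3816 qualify.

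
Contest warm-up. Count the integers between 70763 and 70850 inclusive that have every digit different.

The integers in [70763, 70850] that have every digit different: 70812, 70813, 70814, 70815, 70816, 70819, …, 70846, 70849.
24 qualify.

24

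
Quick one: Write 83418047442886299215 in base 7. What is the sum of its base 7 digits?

83418047442886299215 in base 7 is 302230400261122424165612.
Digit sum: 3+0+2+2+3+0+4+0+0+2+6+1+1+2+2+4+2+4+1+6+5+6+1+2 = 59.

59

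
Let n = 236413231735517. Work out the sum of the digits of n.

53

2+3+6+4+1+3+2+3+1+7+3+5+5+1+7 = 53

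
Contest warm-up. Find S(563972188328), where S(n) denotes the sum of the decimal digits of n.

62

5+6+3+9+7+2+1+8+8+3+2+8 = 62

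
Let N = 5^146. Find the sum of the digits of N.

457

5^146 = 1121038771459853656738983666631932905024209553501212617405654627111832866148688481189310550689697265625
Sum of its 103 digits: 457.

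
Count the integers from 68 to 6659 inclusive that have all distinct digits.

3533

The integers in [68, 6659] that have all distinct digits: 68, 69, 70, 71, 72, 73, …, 6597, 6598.
3533 qualify.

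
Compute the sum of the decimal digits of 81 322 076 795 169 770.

80

8+1+3+2+2+0+7+6+7+9+5+1+6+9+7+7+0 = 80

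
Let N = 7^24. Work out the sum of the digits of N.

73

7^24 = 191581231380566414401
Sum of its 21 digits: 73.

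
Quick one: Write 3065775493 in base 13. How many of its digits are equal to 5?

1

3065775493 in base 13 is 39B204251.
The digit 5 appears 1 time.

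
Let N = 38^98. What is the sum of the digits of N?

38^98 = 65885897827574538991039790322691172146294557523073304516098204650287015840062862912038335984155101208467143222513746764955361167454107738631648377416187904
Sum of its 155 digits: 679.

679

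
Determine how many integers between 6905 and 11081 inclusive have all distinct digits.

1900

The integers in [6905, 11081] that have all distinct digits: 6905, 6907, 6908, 6910, 6912, 6913, …, 10986, 10987.
1900 qualify.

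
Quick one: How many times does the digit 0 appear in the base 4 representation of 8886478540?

8886478540 in base 4 is 20101223032123030.
The digit 0 appears 5 times.

5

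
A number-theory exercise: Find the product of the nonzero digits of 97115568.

75600

9×7×1×1×5×5×6×8 = 75600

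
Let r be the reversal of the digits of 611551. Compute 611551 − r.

Reverse of 611551 is 155116.
611551 − 155116 = 456435

456435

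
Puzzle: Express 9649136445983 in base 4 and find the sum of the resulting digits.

9649136445983 in base 4 is 2030122131112122220133.
Digit sum: 2+0+3+0+1+2+2+1+3+1+1+1+2+1+2+2+2+2+0+1+3+3 = 35.

35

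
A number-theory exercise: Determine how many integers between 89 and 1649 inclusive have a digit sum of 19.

68

The integers in [89, 1649] that have a digit sum of 19: 199, 289, 298, 379, 388, 397, …, 1639, 1648.
68 qualify.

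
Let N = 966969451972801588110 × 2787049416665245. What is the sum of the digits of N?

159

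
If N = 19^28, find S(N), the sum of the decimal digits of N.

19^28 = 638411683925748518131605316913942641
Sum of its 36 digits: 154.

154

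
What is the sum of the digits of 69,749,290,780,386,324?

87

6+9+7+4+9+2+9+0+7+8+0+3+8+6+3+2+4 = 87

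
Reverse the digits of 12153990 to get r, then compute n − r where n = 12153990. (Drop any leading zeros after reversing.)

2218869

Reverse of 12153990 is 9935121.
12153990 − 9935121 = 2218869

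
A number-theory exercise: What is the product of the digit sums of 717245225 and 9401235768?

S(717245225) = 7+1+7+2+4+5+2+2+5 = 35.
S(9401235768) = 9+4+0+1+2+3+5+7+6+8 = 45.
35 · 45 = 1575.

1575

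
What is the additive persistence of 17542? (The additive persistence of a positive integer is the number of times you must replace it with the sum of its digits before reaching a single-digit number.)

3

17542 → 19 → 10 → 1 (3 steps)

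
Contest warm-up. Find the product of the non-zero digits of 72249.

1008

7×2×2×4×9 = 1008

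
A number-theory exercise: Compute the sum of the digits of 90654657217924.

9+0+6+5+4+6+5+7+2+1+7+9+2+4 = 67

67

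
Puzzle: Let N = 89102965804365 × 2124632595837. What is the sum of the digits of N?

108

89102965804365 × 2124632595837 = 189311065533703454655428505
Sum of its 27 digits: 108.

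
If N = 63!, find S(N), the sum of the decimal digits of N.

63! = 1982608315404440064116146708361898137544773690227268628106279599612729753600000000000000
Sum of its 88 digits: 333.

333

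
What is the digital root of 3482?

3+4+8+2 = 17
1+7 = 8
(Equivalently, 3482 mod 9 = 8.)

8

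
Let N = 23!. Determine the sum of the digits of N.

23! = 25852016738884976640000
Sum of its 23 digits: 99.

99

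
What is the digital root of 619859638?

1

6+1+9+8+5+9+6+3+8 = 55
5+5 = 10
1+0 = 1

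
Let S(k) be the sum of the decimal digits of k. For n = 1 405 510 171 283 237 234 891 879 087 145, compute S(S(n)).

9

First digit sum: 126.
1+2+6 = 9.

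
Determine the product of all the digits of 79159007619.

7×9×1×5×9×0×0×7×6×1×9 = 0

0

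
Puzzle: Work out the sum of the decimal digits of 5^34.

5^34 = 582076609134674072265625
Sum of its 24 digits: 103.

103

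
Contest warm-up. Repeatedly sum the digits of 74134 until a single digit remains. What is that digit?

1

7+4+1+3+4 = 19
1+9 = 10
1+0 = 1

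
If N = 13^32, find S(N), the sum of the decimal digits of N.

169

13^32 = 442779263776840698304313192148785281
Sum of its 36 digits: 169.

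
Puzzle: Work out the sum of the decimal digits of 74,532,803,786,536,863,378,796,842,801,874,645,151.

188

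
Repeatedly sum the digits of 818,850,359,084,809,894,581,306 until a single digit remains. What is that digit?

3

8+1+8+8+5+0+3+5+9+0+8+4+8+0+9+8+9+4+5+8+1+3+0+6 = 120
1+2+0 = 3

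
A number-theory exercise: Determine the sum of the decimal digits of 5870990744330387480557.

5+8+7+0+9+9+0+7+4+4+3+3+0+3+8+7+4+8+0+5+5+7 = 106

106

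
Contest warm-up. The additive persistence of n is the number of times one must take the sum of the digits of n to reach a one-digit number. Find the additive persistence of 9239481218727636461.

9239481218727636461 → 89 → 17 → 8 (3 steps)

3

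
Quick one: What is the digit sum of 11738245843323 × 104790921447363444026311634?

171

11738245843323 × 104790921447363444026311634 = 1230061598097500957779514112843536119782
Sum of its 40 digits: 171.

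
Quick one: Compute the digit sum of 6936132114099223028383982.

104

6+9+3+6+1+3+2+1+1+4+0+9+9+2+2+3+0+2+8+3+8+3+9+8+2 = 104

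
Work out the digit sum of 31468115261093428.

3+1+4+6+8+1+1+5+2+6+1+0+9+3+4+2+8 = 64

64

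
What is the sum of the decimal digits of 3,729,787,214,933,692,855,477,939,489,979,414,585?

3+7+2+9+7+8+7+2+1+4+9+3+3+6+9+2+8+5+5+4+7+7+9+3+9+4+8+9+9+7+9+4+1+4+5+8+5 = 212

212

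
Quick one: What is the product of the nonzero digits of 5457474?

78400

5×4×5×7×4×7×4 = 78400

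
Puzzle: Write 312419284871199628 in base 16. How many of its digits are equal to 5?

2

312419284871199628 in base 16 is 455EFAF2FBABB8C.
The digit 5 appears 2 times.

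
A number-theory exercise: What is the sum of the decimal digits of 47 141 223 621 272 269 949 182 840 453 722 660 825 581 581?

4+7+1+4+1+2+2+3+6+2+1+2+7+2+2+6+9+9+4+9+1+8+2+8+4+0+4+5+3+7+2+2+6+6+0+8+2+5+5+8+1+5+8+1 = 184

184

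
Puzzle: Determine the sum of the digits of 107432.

17

1+0+7+4+3+2 = 17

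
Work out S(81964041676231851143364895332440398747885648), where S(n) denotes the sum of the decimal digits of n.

8+1+9+6+4+0+4+1+6+7+6+2+3+1+8+5+1+1+4+3+3+6+4+8+9+5+3+3+2+4+4+0+3+9+8+7+4+7+8+8+5+6+4+8 = 208

208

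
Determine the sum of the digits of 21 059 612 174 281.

2+1+0+5+9+6+1+2+1+7+4+2+8+1 = 49

49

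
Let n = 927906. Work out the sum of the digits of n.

33

9+2+7+9+0+6 = 33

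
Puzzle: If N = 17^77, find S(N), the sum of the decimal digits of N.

422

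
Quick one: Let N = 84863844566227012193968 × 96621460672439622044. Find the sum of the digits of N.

188

84863844566227012193968 × 96621460672439622044 = 8199668620267732174933446560095221136630592
Sum of its 43 digits: 188.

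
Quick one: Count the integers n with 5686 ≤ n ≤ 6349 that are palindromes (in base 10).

7

The integers in [5686, 6349] that are palindromes (in base 10): 5775, 5885, 5995, 6006, 6116, 6226, 6336.
7 qualify.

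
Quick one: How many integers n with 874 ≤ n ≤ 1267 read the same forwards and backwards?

16

The integers in [874, 1267] that read the same forwards and backwards: 878, 888, 898, 909, 919, 929, …, 1111, 1221.
16 qualify.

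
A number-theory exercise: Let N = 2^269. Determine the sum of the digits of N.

2^269 = 948568795032094272909893509191171341133987714380927500611236528192824358010355712
Sum of its 81 digits: 347.

347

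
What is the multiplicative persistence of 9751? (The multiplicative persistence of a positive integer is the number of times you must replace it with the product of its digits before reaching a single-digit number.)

9751 → 315 → 15 → 5 (3 steps)

3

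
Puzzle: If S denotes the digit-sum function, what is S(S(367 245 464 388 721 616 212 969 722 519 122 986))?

13

First digit sum: 166.
1+6+6 = 13.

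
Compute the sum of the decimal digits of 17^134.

757

17^134 = 758849172164535677154839085278123596410026039289233220896309983537468675925833701655271983572156618491548149617604745327574948501249404385150404872697000172819519329
Sum of its 165 digits: 757.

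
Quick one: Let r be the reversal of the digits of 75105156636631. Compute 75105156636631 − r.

61441491486474

Reverse of 75105156636631 is 13663665150157.
75105156636631 − 13663665150157 = 61441491486474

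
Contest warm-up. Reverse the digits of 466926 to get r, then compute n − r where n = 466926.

Reverse of 466926 is 629664.
466926 − 629664 = -162738

-162738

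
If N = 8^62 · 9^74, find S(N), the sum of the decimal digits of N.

558

8^62 · 9^74 = 4032040558137299457803414493188877238091257133373651222504519663925046405646895692754020889070280149425957705286857195524194304
Sum of its 127 digits: 558.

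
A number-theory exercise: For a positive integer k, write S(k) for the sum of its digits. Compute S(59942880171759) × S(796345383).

S(59942880171759) = 5+9+9+4+2+8+8+0+1+7+1+7+5+9 = 75.
S(796345383) = 7+9+6+3+4+5+3+8+3 = 48.
75 · 48 = 3600.

3600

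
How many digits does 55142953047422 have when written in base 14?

12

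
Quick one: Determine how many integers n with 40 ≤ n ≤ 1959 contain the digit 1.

The integers in [40, 1959] that contain the digit 1: 41, 51, 61, 71, 81, 91, …, 1958, 1959.
1218 qualify.

1218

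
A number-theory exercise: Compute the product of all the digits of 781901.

0

7×8×1×9×0×1 = 0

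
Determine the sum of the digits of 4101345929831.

50

4+1+0+1+3+4+5+9+2+9+8+3+1 = 50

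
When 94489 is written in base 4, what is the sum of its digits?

94489 in base 4 is 113010121.
Digit sum: 1+1+3+0+1+0+1+2+1 = 10.

10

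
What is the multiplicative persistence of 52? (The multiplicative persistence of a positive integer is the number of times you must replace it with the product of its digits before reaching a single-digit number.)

52 → 10 → 0 (2 steps)

2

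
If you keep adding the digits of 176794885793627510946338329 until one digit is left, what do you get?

7

1+7+6+7+9+4+8+8+5+7+9+3+6+2+7+5+1+0+9+4+6+3+3+8+3+2+9 = 142
1+4+2 = 7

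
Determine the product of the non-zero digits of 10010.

1

1×1 = 1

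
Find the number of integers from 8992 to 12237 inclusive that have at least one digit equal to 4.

856

The integers in [8992, 12237] that have at least one digit equal to 4: 8994, 9004, 9014, 9024, 9034, 9040, …, 12224, 12234.
856 qualify.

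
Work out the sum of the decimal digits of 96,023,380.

9+6+0+2+3+3+8+0 = 31

31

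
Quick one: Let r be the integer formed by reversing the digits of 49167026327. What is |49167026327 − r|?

Reverse of 49167026327 is 72362076194.
|49167026327 − 72362076194| = 23195049867

23195049867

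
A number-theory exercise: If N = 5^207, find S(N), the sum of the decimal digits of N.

5^207 = 4861730685829016958706300042015722062961134506813411822735247355304452214090143313424956893066963763247630148089939439159934408962726593017578125
Sum of its 145 digits: 611.

611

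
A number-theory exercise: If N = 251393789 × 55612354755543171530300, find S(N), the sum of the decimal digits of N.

251393789 × 55612354755543171530300 = 13980600577208166644079045306700
Sum of its 32 digits: 124.

124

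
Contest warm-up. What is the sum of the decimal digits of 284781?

30

2+8+4+7+8+1 = 30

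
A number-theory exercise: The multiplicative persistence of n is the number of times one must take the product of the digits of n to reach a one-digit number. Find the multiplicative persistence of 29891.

29891 → 1296 → 108 → 0 (3 steps)

3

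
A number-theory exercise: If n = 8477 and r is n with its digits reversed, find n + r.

16225

Reverse of 8477 is 7748.
8477 + 7748 = 16225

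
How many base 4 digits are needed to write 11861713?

11861713 in base 4 is 231033323101, which has 12 digits.

12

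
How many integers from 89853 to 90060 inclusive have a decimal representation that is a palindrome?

The integers in [89853, 90060] that have a decimal representation that is a palindrome: 89898, 89998, 90009.
3 qualify.

3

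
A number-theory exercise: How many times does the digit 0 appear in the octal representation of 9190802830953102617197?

9190802830953102617197 in base 8 is 1744360027374523615525155.
The digit 0 appears 2 times.

2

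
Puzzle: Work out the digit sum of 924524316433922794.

79

9+2+4+5+2+4+3+1+6+4+3+3+9+2+2+7+9+4 = 79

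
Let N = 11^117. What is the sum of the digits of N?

11^117 = 69653695580638664146146210739439403350644178435084175619718090178680764419344828675775626625461188082649140520355067159771
Sum of its 122 digits: 557.

557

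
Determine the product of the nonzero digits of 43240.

96

4×3×2×4 = 96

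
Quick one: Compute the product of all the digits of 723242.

7×2×3×2×4×2 = 672

672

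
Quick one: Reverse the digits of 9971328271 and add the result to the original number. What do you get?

Reverse of 9971328271 is 1728231799.
9971328271 + 1728231799 = 11699560070

11699560070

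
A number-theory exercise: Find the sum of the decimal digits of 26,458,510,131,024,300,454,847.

77

2+6+4+5+8+5+1+0+1+3+1+0+2+4+3+0+0+4+5+4+8+4+7 = 77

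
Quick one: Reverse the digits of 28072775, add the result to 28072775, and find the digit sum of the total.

58

Reversal of 28072775 is 57727082; 28072775 + 57727082 = 85799857.
Digit sum of 85799857: 8+5+7+9+9+8+5+7 = 58.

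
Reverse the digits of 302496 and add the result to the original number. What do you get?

996699

Reverse of 302496 is 694203.
302496 + 694203 = 996699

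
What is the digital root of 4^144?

1

The digital root of n equals n mod 9 (or 9 when 9 | n), so we need 4^144 mod 9.
4^144 ≡ 1 (mod 9), so the digital root is 1.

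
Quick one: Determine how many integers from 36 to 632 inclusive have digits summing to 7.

31

The integers in [36, 632] that have digits summing to 7: 43, 52, 61, 70, 106, 115, …, 601, 610.
31 qualify.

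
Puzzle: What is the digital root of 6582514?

4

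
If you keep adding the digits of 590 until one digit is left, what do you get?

5+9+0 = 14
1+4 = 5
(Equivalently, 590 mod 9 = 5.)

5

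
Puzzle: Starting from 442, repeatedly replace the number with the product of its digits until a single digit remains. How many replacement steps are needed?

442 → 32 → 6 (2 steps)

2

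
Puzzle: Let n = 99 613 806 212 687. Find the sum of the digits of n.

9+9+6+1+3+8+0+6+2+1+2+6+8+7 = 68

68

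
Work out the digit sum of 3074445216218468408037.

3+0+7+4+4+4+5+2+1+6+2+1+8+4+6+8+4+0+8+0+3+7 = 87

87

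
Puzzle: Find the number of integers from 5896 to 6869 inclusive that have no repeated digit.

The integers in [5896, 6869] that have no repeated digit: 5896, 5897, 5901, 5902, 5903, 5904, …, 6857, 6859.
492 qualify.

492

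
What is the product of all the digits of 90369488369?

0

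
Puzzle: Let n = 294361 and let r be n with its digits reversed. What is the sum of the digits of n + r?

Reversal of 294361 is 163492; 294361 + 163492 = 457853.
Digit sum of 457853: 4+5+7+8+5+3 = 32.

32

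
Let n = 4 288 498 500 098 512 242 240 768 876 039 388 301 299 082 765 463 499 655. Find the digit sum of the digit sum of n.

11

First digit sum: 263.
2+6+3 = 11.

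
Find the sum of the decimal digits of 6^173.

540

6^173 = 417029057339102790023624624168866746803805625985341227008243585672571076711401801072170474871500515735542719580204155593190106848034816
Sum of its 135 digits: 540.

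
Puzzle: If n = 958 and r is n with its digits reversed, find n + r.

1817

Reverse of 958 is 859.
958 + 859 = 1817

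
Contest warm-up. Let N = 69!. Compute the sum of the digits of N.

69! = 171122452428141311372468338881272839092270544893520369393648040923257279754140647424000000000000000
Sum of its 99 digits: 351.

351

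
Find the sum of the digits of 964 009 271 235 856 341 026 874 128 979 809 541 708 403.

187

9+6+4+0+0+9+2+7+1+2+3+5+8+5+6+3+4+1+0+2+6+8+7+4+1+2+8+9+7+9+8+0+9+5+4+1+7+0+8+4+0+3 = 187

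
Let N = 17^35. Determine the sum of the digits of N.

215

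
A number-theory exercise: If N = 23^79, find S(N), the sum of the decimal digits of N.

473

23^79 = 377136916036719379357080255530026047930733649748554226841039586430617722050933700161527321714659968975035687
Sum of its 108 digits: 473.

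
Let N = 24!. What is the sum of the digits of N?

81

24! = 620448401733239439360000
Sum of its 24 digits: 81.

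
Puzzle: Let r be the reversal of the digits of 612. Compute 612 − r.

396

Reverse of 612 is 216.
612 − 216 = 396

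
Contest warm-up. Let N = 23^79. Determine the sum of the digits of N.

23^79 = 377136916036719379357080255530026047930733649748554226841039586430617722050933700161527321714659968975035687
Sum of its 108 digits: 473.

473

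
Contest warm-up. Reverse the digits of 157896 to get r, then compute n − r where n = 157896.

-540855

Reverse of 157896 is 698751.
157896 − 698751 = -540855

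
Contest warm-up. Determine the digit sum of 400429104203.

4+0+0+4+2+9+1+0+4+2+0+3 = 29

29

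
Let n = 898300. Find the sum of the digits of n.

8+9+8+3+0+0 = 28

28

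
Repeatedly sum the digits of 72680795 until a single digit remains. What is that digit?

7+2+6+8+0+7+9+5 = 44
4+4 = 8

8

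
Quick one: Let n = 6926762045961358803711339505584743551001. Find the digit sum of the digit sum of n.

14

First digit sum: 167.
1+6+7 = 14.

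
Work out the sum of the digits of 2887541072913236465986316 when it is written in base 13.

152

2887541072913236465986316 in base 13 is B8C2295AC3A6C584169C14.
Digit sum: 11+8+12+2+2+9+5+10+12+3+10+6+12+5+8+4+1+6+9+12+1+4 = 152.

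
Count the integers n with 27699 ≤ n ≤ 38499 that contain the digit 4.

3672

The integers in [27699, 38499] that contain the digit 4: 27704, 27714, 27724, 27734, 27740, 27741, …, 38498, 38499.
3672 qualify.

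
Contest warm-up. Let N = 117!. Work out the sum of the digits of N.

117! = 3969937160808720895401959629498630647790406360168322301129748464310422041758630649341780708631240196854767624444057168110272995649603642560353748940315749184568295424000000000000000000000000000
Sum of its 193 digits: 738.

738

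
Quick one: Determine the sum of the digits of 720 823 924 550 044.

55

7+2+0+8+2+3+9+2+4+5+5+0+0+4+4 = 55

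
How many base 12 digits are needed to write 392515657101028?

392515657101028 in base 12 is 380341B7466084, which has 14 digits.

14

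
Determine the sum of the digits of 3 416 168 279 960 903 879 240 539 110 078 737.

3+4+1+6+1+6+8+2+7+9+9+6+0+9+0+3+8+7+9+2+4+0+5+3+9+1+1+0+0+7+8+7+3+7 = 155

155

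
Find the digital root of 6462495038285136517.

4

6+4+6+2+4+9+5+0+3+8+2+8+5+1+3+6+5+1+7 = 85
8+5 = 13
1+3 = 4
(Equivalently, 6462495038285136517 mod 9 = 4.)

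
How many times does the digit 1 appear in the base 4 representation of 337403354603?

3

337403354603 in base 4 is 10322032303221313223.
The digit 1 appears 3 times.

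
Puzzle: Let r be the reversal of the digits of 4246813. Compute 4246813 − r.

Reverse of 4246813 is 3186424.
4246813 − 3186424 = 1060389

1060389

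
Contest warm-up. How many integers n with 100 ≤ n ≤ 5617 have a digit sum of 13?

The integers in [100, 5617] that have a digit sum of 13: 139, 148, 157, 166, 175, 184, …, 5602, 5611.
370 qualify.

370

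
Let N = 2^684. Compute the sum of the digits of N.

946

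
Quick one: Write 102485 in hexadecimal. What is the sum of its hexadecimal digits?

20

102485 in base 16 is 19055.
Digit sum: 1+9+0+5+5 = 20.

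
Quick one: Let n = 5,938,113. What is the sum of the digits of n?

5+9+3+8+1+1+3 = 30

30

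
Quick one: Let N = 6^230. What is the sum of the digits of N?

810

6^230 = 94359925263804193623936900745734126671857074734587930067844115644068295841001451281025597462893648234330998228418489794737967675446138010404532982725444968662400790000678025035776
Sum of its 179 digits: 810.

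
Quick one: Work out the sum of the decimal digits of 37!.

153

37! = 13763753091226345046315979581580902400000000
Sum of its 44 digits: 153.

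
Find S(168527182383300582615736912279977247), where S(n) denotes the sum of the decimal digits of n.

1+6+8+5+2+7+1+8+2+3+8+3+3+0+0+5+8+2+6+1+5+7+3+6+9+1+2+2+7+9+9+7+7+2+4+7 = 166

166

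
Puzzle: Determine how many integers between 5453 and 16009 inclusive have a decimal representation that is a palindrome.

The integers in [5453, 16009] that have a decimal representation that is a palindrome: 5555, 5665, 5775, 5885, 5995, 6006, …, 15851, 15951.
105 qualify.

105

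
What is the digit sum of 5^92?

5^92 = 20194839173657902218540251271239327479634084738790988922119140625
Sum of its 65 digits: 286.

286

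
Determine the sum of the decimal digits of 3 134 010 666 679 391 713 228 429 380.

3+1+3+4+0+1+0+6+6+6+6+7+9+3+9+1+7+1+3+2+2+8+4+2+9+3+8+0 = 114

114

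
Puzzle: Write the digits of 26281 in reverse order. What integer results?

18262

Reversing 26281 gives 18262.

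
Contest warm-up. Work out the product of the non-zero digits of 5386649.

5×3×8×6×6×4×9 = 155520

155520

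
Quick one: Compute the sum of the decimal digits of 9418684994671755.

9+4+1+8+6+8+4+9+9+4+6+7+1+7+5+5 = 93

93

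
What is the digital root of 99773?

8

9+9+7+7+3 = 35
3+5 = 8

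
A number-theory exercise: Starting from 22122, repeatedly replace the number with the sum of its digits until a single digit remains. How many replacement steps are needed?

22122 → 9 (1 step)

1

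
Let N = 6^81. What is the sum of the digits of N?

288

6^81 = 1072139461476102327188594863736626789369714638009610458844102656
Sum of its 64 digits: 288.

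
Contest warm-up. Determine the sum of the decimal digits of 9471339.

9+4+7+1+3+3+9 = 36

36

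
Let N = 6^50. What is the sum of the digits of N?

6^50 = 808281277464764060643139600456536293376
Sum of its 39 digits: 171.

171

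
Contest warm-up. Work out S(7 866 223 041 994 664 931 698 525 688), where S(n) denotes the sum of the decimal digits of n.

147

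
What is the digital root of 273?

3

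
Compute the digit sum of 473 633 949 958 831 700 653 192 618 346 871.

159

4+7+3+6+3+3+9+4+9+9+5+8+8+3+1+7+0+0+6+5+3+1+9+2+6+1+8+3+4+6+8+7+1 = 159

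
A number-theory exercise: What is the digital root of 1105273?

1

1+1+0+5+2+7+3 = 19
1+9 = 10
1+0 = 1
(Equivalently, 1105273 mod 9 = 1.)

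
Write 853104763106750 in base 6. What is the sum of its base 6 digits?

853104763106750 in base 6 is 12222222530123521102.
Digit sum: 1+2+2+2+2+2+2+2+5+3+0+1+2+3+5+2+1+1+0+2 = 40.

40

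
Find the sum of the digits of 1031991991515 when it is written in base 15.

79

1031991991515 in base 15 is 1BCA01BED60.
Digit sum: 1+11+12+10+0+1+11+14+13+6+0 = 79.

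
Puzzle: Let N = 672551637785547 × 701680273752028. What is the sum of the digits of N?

132

672551637785547 × 701680273752028 = 471916217313737397474920339316
Sum of its 30 digits: 132.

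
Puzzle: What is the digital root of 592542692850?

5+9+2+5+4+2+6+9+2+8+5+0 = 57
5+7 = 12
1+2 = 3

3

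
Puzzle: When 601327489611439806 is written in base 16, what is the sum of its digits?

601327489611439806 in base 16 is 858582A73F79EBE.
Digit sum: 8+5+8+5+8+2+10+7+3+15+7+9+14+11+14 = 126.

126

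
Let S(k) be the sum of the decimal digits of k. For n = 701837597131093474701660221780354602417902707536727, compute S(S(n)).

First digit sum: 206.
2+0+6 = 8.

8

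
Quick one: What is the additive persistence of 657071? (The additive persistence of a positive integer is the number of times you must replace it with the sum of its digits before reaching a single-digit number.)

2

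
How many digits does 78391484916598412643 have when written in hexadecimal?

78391484916598412643 in base 16 is 43FE680321D3D9563, which has 17 digits.

17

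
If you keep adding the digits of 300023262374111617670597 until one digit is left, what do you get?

2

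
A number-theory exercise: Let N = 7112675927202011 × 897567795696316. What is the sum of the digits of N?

7112675927202011 × 897567795696316 = 6384108853480959583761340491476
Sum of its 31 digits: 149.

149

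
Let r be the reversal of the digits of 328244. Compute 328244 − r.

Reverse of 328244 is 442823.
328244 − 442823 = -114579

-114579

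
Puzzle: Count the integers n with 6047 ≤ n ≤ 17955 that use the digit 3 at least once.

3963

The integers in [6047, 17955] that use the digit 3 at least once: 6053, 6063, 6073, 6083, 6093, 6103, …, 17943, 17953.
3963 qualify.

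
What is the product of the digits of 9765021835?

9×7×6×5×0×2×1×8×3×5 = 0

0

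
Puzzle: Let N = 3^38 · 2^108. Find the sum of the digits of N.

3^38 · 2^108 = 438376445626240794739559392385551167332093509238784
Sum of its 51 digits: 243.

243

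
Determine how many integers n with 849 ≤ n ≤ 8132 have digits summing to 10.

The integers in [849, 8132] that have digits summing to 10: 901, 910, 1009, 1018, 1027, 1036, …, 8101, 8110.
217 qualify.

217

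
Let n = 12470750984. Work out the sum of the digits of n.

1+2+4+7+0+7+5+0+9+8+4 = 47

47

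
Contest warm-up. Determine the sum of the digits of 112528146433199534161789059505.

1+1+2+5+2+8+1+4+6+4+3+3+1+9+9+5+3+4+1+6+1+7+8+9+0+5+9+5+0+5 = 127

127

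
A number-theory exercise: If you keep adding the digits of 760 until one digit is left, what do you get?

7+6+0 = 13
1+3 = 4

4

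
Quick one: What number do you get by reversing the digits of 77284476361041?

Reversing 77284476361041 gives 14016367448277.

14016367448277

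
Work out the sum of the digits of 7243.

16

7+2+4+3 = 16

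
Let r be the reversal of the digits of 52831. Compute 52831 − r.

39006

Reverse of 52831 is 13825.
52831 − 13825 = 39006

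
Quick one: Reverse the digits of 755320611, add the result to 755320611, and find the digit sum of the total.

Reversal of 755320611 is 116023557; 755320611 + 116023557 = 871344168.
Digit sum of 871344168: 8+7+1+3+4+4+1+6+8 = 42.

42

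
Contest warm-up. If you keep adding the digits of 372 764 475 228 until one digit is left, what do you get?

3+7+2+7+6+4+4+7+5+2+2+8 = 57
5+7 = 12
1+2 = 3

3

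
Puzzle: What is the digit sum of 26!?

81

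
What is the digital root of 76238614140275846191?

4

7+6+2+3+8+6+1+4+1+4+0+2+7+5+8+4+6+1+9+1 = 85
8+5 = 13
1+3 = 4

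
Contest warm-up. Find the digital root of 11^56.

4

The digital root of n equals n mod 9 (or 9 when 9 | n), so we need 11^56 mod 9.
11^56 ≡ 4 (mod 9), so the digital root is 4.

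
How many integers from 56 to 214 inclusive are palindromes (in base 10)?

The integers in [56, 214] that are palindromes (in base 10): 66, 77, 88, 99, 101, 111, …, 202, 212.
16 qualify.

16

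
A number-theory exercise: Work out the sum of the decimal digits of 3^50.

3^50 = 717897987691852588770249
Sum of its 24 digits: 144.

144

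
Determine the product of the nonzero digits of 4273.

4×2×7×3 = 168

168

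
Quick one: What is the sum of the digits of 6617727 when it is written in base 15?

53

6617727 in base 15 is 8AAC1C.
Digit sum: 8+10+10+12+1+12 = 53.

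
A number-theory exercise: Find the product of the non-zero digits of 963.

162

9×6×3 = 162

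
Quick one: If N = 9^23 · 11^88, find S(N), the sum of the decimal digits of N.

522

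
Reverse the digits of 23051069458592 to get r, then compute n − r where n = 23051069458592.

Reverse of 23051069458592 is 29585496015032.
23051069458592 − 29585496015032 = -6534426556440

-6534426556440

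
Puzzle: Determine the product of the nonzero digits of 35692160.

9720

3×5×6×9×2×1×6 = 9720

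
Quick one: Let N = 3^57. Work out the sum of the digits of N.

108

3^57 = 1570042899082081611640534563
Sum of its 28 digits: 108.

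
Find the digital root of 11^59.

The digital root of n equals n mod 9 (or 9 when 9 | n), so we need 11^59 mod 9.
11^59 ≡ 5 (mod 9), so the digital root is 5.

5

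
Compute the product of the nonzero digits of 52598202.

5×2×5×9×8×2×2 = 14400

14400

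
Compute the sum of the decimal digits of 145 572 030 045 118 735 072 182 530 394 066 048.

129

1+4+5+5+7+2+0+3+0+0+4+5+1+1+8+7+3+5+0+7+2+1+8+2+5+3+0+3+9+4+0+6+6+0+4+8 = 129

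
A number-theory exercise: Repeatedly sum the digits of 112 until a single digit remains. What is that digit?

1+1+2 = 4
(Equivalently, 112 mod 9 = 4.)

4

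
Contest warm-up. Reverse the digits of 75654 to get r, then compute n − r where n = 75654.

Reverse of 75654 is 45657.
75654 − 45657 = 29997

29997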